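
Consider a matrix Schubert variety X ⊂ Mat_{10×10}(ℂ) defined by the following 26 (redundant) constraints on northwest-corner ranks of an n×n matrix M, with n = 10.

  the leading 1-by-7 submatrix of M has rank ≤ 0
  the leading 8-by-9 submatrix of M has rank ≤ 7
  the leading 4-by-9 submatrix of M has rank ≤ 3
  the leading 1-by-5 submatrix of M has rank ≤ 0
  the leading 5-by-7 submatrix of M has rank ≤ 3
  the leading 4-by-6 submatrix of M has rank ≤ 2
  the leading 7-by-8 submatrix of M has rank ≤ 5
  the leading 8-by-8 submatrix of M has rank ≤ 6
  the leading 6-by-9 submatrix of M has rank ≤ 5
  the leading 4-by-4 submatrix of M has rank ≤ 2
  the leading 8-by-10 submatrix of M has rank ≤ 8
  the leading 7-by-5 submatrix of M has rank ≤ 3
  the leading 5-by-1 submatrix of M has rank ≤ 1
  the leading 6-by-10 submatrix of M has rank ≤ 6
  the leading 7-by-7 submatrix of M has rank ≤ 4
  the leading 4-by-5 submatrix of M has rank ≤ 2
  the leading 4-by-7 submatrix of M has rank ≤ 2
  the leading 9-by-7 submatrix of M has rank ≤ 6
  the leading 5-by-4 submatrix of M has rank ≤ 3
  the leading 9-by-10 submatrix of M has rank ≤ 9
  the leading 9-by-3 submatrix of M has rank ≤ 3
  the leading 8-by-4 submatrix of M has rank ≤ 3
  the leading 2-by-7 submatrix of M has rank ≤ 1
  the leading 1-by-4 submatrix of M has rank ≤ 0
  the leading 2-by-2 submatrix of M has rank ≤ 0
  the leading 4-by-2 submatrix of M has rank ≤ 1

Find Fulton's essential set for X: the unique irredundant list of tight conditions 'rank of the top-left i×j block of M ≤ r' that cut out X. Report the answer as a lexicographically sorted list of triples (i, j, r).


Propagating the 26 rank bounds to every northwest block:

  R[1]: 0 0 0 0 0 0 0 1 1 1
  R[2]: 0 0 1 1 1 1 1 2 2 2
  R[3]: 1 1 2 2 2 2 2 3 3 3
  R[4]: 1 1 2 2 2 2 2 3 3 4
  R[5]: 1 2 3 3 3 3 3 4 4 5
  R[6]: 1 2 3 3 3 4 4 5 5 6
  R[7]: 1 2 3 3 3 4 4 5 6 7
  R[8]: 1 2 3 3 4 5 5 6 7 8
  R[9]: 1 2 3 4 5 6 6 7 8 9
  R[10]: 1 2 3 4 5 6 7 8 9 10

the unique w with this rank table is (8, 3, 1, 10, 2, 6, 9, 5, 4, 7).

ℓ(w)=21; the 8 essential cells (i,j,r):

[(1, 7, 0), (2, 2, 0), (4, 2, 1), (4, 7, 2), (4, 9, 3), (7, 5, 3), (7, 7, 4), (8, 4, 3)]


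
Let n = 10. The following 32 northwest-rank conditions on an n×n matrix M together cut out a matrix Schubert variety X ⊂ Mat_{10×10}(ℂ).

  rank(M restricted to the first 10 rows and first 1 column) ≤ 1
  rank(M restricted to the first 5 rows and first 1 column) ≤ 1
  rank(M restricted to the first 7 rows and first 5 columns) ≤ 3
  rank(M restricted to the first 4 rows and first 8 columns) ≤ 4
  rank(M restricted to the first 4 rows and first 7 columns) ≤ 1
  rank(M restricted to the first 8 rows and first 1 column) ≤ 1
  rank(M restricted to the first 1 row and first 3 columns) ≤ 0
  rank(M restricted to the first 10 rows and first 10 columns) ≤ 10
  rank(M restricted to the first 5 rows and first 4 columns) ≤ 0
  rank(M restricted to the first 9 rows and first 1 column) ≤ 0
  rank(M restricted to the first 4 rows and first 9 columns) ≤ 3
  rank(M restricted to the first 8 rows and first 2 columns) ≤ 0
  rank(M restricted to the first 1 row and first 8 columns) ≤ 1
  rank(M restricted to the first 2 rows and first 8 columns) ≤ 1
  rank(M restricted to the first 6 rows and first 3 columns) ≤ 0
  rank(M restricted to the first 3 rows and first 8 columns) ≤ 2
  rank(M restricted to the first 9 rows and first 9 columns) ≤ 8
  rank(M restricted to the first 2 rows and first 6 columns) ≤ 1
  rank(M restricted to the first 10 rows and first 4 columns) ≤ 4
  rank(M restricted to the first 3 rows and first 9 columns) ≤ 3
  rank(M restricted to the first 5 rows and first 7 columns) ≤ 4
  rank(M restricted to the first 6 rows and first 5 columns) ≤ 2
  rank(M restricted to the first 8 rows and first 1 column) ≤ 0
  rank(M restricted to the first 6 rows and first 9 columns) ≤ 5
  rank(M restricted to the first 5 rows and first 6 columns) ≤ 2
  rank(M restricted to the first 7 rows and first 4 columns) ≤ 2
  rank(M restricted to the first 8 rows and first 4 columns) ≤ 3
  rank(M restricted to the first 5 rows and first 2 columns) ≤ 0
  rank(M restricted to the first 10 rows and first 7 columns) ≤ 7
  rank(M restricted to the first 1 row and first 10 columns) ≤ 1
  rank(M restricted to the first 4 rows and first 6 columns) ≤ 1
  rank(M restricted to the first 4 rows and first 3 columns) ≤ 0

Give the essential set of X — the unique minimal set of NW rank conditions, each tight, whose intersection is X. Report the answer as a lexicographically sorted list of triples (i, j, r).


The tightest implied rank at each (i,j), from the 32 conditions:

  R[1]: 0  0  0  0  1  1  1  1  1  1
  R[2]: 0  0  0  0  1  1  1  1  2  2
  R[3]: 0  0  0  0  1  1  1  2  3  3
  R[4]: 0  0  0  0  1  1  1  2  3  4
  R[5]: 0  0  0  0  1  2  2  3  4  5
  R[6]: 0  0  0  1  2  3  3  4  5  6
  R[7]: 0  0  1  2  3  4  4  5  6  7
  R[8]: 0  0  1  2  3  4  5  6  7  8
  R[9]: 0  1  2  3  4  5  6  7  8  9
  R[10]: 1  2  3  4  5  6  7  8  9  10

second differences of R give the permutation w = (5, 9, 8, 10, 6, 4, 3, 7, 2, 1).

6 SE-corners of the 35-cell Rothe diagram give Ess(w):

[(2, 8, 1), (4, 7, 1), (5, 4, 0), (6, 3, 0), (8, 2, 0), (9, 1, 0)]


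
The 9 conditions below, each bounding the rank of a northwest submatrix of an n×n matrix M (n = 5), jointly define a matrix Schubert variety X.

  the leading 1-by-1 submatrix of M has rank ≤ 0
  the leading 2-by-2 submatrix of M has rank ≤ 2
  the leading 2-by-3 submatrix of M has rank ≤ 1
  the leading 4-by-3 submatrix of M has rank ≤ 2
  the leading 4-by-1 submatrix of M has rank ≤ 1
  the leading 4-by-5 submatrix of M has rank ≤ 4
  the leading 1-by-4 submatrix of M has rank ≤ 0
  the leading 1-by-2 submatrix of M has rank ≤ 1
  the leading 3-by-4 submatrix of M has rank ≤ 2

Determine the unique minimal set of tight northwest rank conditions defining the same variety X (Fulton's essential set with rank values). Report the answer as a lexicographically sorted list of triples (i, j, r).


Propagating the 9 rank bounds to every northwest block:

  row 1: 0  0  0  0  1
  row 2: 1  1  1  1  2
  row 3: 1  2  2  2  3
  row 4: 1  2  2  3  4
  row 5: 1  2  3  4  5

so w = (5, 1, 2, 4, 3).

|D(w)|=5, |Ess(w)|=2:

[(1, 4, 0), (4, 3, 2)]


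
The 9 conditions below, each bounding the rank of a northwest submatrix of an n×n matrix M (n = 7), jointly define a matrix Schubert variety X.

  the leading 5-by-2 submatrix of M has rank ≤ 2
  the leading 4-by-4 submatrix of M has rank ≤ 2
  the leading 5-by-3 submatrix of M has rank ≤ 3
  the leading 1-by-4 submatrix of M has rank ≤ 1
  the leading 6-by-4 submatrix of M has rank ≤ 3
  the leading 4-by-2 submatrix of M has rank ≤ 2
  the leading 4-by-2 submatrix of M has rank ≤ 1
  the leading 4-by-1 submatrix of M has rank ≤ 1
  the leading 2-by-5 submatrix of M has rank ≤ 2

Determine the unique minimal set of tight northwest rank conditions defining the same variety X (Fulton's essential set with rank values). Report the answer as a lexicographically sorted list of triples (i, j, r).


Reconstructing r_w from the 9 given conditions:

  R[1]: 1 1 1 1 1 1 1
  R[2]: 1 1 2 2 2 2 2
  R[3]: 1 1 2 2 3 3 3
  R[4]: 1 1 2 2 3 4 4
  R[5]: 1 2 3 3 4 5 5
  R[6]: 1 2 3 3 4 5 6
  R[7]: 1 2 3 4 5 6 7

hence w(1..7) = (1, 3, 5, 6, 2, 7, 4).

3 SE-corners of the 6-cell Rothe diagram give Ess(w):

[(4, 2, 1), (4, 4, 2), (6, 4, 3)]


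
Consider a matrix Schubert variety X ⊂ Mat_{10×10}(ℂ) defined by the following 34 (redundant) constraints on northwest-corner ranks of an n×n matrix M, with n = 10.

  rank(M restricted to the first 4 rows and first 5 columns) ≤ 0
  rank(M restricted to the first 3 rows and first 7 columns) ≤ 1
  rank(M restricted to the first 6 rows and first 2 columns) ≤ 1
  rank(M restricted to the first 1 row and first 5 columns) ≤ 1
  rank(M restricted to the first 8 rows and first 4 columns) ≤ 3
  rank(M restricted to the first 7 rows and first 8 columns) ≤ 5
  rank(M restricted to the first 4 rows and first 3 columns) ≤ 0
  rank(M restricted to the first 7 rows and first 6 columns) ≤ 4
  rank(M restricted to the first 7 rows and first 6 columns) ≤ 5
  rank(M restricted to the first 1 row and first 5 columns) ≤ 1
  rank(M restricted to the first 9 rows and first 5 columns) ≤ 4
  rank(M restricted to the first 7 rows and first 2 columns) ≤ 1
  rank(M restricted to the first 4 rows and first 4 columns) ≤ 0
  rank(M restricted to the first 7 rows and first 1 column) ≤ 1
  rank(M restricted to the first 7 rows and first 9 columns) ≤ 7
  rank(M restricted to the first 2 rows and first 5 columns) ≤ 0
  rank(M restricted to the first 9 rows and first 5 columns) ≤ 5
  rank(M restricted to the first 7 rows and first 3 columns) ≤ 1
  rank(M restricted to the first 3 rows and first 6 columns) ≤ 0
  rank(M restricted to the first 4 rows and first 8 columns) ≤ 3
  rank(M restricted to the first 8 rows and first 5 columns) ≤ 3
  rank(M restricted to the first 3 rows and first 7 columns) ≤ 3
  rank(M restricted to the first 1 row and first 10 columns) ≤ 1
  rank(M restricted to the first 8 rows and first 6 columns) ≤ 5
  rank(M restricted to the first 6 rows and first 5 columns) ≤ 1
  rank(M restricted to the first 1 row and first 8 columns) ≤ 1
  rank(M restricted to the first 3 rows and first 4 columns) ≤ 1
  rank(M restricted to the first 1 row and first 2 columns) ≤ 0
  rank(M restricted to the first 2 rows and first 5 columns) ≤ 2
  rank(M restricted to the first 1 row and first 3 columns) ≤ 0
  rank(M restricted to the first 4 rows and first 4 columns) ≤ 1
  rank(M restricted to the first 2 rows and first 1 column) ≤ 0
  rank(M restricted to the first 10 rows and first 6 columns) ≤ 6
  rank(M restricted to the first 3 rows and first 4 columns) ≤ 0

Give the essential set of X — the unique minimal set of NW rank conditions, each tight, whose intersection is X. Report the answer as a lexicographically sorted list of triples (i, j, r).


Reconstructing r_w from the 34 given conditions:

  0, 0, 0, 0, 0, 0, 1, 1, 1, 1
  0, 0, 0, 0, 0, 0, 1, 2, 2, 2
  0, 0, 0, 0, 0, 0, 1, 2, 3, 3
  0, 0, 0, 0, 0, 1, 2, 3, 4, 4
  1, 1, 1, 1, 1, 2, 3, 4, 5, 5
  1, 1, 1, 1, 1, 2, 3, 4, 5, 6
  1, 1, 1, 2, 2, 3, 4, 5, 6, 7
  1, 2, 2, 3, 3, 4, 5, 6, 7, 8
  1, 2, 3, 4, 4, 5, 6, 7, 8, 9
  1, 2, 3, 4, 5, 6, 7, 8, 9, 10

reading off 1-entries of Δ²R: w = (7, 8, 9, 6, 1, 10, 4, 2, 3, 5).

Rothe diagram D(w) (29 cells), 4 SE-corners (essential conditions):

[(3, 6, 0), (4, 5, 0), (6, 5, 1), (7, 3, 1)]


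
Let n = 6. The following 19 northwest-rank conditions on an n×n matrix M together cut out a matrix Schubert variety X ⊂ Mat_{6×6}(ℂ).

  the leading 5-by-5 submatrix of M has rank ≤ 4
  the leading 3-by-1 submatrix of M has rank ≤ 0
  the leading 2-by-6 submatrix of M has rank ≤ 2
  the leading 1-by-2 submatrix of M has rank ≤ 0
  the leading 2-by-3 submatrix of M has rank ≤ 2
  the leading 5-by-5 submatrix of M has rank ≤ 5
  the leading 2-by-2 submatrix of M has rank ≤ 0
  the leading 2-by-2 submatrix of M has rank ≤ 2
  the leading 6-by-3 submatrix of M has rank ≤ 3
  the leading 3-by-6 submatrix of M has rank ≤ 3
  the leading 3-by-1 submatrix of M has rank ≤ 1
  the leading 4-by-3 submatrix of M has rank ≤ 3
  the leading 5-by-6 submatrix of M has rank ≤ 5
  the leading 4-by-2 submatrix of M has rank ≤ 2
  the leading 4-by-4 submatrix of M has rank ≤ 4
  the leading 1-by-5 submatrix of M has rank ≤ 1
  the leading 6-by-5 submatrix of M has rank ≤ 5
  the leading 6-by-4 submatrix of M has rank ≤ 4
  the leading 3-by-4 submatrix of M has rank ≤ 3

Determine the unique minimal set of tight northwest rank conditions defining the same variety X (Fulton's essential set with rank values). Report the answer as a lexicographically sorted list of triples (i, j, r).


Rank table r_w(6×6) implied by the 19 constraints:

  R[1]: 0 | 0 | 1 | 1 | 1 | 1
  R[2]: 0 | 0 | 1 | 2 | 2 | 2
  R[3]: 0 | 1 | 2 | 3 | 3 | 3
  R[4]: 1 | 2 | 3 | 4 | 4 | 4
  R[5]: 1 | 2 | 3 | 4 | 4 | 5
  R[6]: 1 | 2 | 3 | 4 | 5 | 6

reading off 1-entries of Δ²R: w = (3, 4, 2, 1, 6, 5).

Rothe diagram D(w) (6 cells), 3 SE-corners (essential conditions):

[(2, 2, 0), (3, 1, 0), (5, 5, 4)]


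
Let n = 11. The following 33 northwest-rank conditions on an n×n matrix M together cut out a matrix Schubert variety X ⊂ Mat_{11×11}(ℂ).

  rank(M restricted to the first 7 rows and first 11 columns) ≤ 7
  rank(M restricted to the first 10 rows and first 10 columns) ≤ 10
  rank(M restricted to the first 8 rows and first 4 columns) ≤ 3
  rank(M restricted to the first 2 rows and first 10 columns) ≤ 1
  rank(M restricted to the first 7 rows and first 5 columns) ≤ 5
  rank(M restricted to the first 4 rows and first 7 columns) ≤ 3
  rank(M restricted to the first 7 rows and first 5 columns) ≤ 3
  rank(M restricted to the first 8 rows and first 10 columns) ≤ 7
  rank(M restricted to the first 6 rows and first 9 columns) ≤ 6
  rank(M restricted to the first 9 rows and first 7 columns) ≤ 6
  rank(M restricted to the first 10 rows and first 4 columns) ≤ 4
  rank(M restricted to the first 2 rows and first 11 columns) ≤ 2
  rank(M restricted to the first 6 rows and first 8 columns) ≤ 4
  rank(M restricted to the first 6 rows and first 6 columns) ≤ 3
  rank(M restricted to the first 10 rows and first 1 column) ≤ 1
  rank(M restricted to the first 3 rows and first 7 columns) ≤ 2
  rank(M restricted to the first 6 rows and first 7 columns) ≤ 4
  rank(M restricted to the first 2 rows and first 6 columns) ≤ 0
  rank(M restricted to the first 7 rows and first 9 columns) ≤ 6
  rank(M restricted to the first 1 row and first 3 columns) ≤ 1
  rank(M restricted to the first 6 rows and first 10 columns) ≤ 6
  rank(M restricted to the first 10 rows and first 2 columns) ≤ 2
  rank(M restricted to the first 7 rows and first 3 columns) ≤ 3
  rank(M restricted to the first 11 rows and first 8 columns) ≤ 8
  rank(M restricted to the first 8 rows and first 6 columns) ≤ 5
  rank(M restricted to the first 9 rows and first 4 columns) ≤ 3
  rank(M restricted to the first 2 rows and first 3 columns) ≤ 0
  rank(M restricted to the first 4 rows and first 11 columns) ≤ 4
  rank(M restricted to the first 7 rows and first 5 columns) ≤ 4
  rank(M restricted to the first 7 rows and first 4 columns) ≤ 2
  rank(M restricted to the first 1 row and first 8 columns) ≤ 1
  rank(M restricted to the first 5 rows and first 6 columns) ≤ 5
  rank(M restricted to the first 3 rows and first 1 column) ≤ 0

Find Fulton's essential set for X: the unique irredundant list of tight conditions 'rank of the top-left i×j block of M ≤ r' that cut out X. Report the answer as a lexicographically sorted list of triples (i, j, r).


The tightest implied rank at each (i,j), from the 33 conditions:

  i=1: 0 | 0 | 0 | 0 | 0 | 0 | 1 | 1 | 1 | 1 | 1
  i=2: 0 | 0 | 0 | 0 | 0 | 0 | 1 | 1 | 1 | 1 | 2
  i=3: 0 | 1 | 1 | 1 | 1 | 1 | 2 | 2 | 2 | 2 | 3
  i=4: 1 | 2 | 2 | 2 | 2 | 2 | 3 | 3 | 3 | 3 | 4
  i=5: 1 | 2 | 2 | 2 | 3 | 3 | 4 | 4 | 4 | 4 | 5
  i=6: 1 | 2 | 2 | 2 | 3 | 3 | 4 | 4 | 5 | 5 | 6
  i=7: 1 | 2 | 2 | 2 | 3 | 4 | 5 | 5 | 6 | 6 | 7
  i=8: 1 | 2 | 3 | 3 | 4 | 5 | 6 | 6 | 7 | 7 | 8
  i=9: 1 | 2 | 3 | 3 | 4 | 5 | 6 | 7 | 8 | 8 | 9
  i=10: 1 | 2 | 3 | 4 | 5 | 6 | 7 | 8 | 9 | 9 | 10
  i=11: 1 | 2 | 3 | 4 | 5 | 6 | 7 | 8 | 9 | 10 | 11

giving w = (7, 11, 2, 1, 5, 9, 6, 3, 8, 4, 10) via Δ²R.

|D(w)|=25, |Ess(w)|=7:

[(2, 6, 0), (2, 10, 1), (3, 1, 0), (6, 6, 3), (6, 8, 4), (7, 4, 2), (9, 4, 3)]


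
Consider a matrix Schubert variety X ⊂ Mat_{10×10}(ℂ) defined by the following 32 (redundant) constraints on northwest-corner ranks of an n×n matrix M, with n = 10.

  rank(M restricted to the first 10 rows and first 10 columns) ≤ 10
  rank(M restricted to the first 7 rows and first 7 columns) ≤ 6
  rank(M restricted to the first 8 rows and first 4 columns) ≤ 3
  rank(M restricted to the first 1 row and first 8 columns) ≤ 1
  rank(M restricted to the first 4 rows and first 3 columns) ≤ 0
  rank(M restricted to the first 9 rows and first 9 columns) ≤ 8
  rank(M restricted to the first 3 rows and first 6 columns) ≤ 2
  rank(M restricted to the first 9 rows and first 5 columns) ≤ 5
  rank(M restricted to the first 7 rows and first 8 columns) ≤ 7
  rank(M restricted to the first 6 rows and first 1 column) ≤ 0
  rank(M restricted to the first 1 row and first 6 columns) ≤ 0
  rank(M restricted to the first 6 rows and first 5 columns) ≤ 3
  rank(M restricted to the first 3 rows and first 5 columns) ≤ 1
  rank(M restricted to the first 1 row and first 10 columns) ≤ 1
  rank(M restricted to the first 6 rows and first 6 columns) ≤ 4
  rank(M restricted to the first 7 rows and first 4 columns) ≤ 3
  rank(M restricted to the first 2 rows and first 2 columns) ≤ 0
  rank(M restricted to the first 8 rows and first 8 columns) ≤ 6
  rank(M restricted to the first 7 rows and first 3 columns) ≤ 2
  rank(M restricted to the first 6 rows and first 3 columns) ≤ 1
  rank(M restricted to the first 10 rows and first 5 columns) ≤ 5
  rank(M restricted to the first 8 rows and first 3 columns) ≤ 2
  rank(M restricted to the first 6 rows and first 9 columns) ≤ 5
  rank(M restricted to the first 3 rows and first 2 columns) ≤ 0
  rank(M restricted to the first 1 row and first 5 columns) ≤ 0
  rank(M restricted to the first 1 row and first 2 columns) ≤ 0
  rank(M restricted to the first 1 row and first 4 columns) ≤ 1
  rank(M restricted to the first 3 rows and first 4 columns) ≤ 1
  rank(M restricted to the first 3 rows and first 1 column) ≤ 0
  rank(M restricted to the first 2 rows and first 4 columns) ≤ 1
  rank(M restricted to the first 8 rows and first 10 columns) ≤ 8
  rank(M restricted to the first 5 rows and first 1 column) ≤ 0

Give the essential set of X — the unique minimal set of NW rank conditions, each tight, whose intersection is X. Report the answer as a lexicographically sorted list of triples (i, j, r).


Rank table r_w(10×10) implied by the 32 constraints:

  R[1]: 0, 0, 0, 0, 0, 0, 1, 1, 1, 1
  R[2]: 0, 0, 0, 1, 1, 1, 2, 2, 2, 2
  R[3]: 0, 0, 0, 1, 1, 2, 3, 3, 3, 3
  R[4]: 0, 0, 0, 1, 2, 3, 4, 4, 4, 4
  R[5]: 0, 1, 1, 2, 3, 4, 5, 5, 5, 5
  R[6]: 0, 1, 1, 2, 3, 4, 5, 5, 5, 6
  R[7]: 1, 2, 2, 3, 4, 5, 6, 6, 6, 7
  R[8]: 1, 2, 2, 3, 4, 5, 6, 6, 7, 8
  R[9]: 1, 2, 3, 4, 5, 6, 7, 7, 8, 9
  R[10]: 1, 2, 3, 4, 5, 6, 7, 8, 9, 10

the unique w with this rank table is (7, 4, 6, 5, 2, 10, 1, 9, 3, 8).

D(w) has 23 cells with 8 SE-corners; essential set:

[(1, 6, 0), (3, 5, 1), (4, 3, 0), (6, 1, 0), (6, 3, 1), (6, 9, 5), (8, 3, 2), (8, 8, 6)]


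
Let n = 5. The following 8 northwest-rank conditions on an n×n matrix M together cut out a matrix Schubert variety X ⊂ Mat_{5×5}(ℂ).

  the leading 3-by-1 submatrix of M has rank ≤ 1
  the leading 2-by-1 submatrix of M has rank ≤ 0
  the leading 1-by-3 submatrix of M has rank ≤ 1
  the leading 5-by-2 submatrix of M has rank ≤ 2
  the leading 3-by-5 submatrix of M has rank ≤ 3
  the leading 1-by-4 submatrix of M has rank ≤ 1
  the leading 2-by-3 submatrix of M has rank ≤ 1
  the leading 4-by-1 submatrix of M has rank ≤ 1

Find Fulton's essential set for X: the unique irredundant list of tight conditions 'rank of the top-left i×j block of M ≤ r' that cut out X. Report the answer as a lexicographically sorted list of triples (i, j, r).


Propagating the 8 rank bounds to every northwest block:

  0  1  1  1  1
  0  1  1  2  2
  1  2  2  3  3
  1  2  3  4  4
  1  2  3  4  5

second differences of R give the permutation w = (2, 4, 1, 3, 5).

Fulton essential set (2 of the 3 Rothe cells):

[(2, 1, 0), (2, 3, 1)]


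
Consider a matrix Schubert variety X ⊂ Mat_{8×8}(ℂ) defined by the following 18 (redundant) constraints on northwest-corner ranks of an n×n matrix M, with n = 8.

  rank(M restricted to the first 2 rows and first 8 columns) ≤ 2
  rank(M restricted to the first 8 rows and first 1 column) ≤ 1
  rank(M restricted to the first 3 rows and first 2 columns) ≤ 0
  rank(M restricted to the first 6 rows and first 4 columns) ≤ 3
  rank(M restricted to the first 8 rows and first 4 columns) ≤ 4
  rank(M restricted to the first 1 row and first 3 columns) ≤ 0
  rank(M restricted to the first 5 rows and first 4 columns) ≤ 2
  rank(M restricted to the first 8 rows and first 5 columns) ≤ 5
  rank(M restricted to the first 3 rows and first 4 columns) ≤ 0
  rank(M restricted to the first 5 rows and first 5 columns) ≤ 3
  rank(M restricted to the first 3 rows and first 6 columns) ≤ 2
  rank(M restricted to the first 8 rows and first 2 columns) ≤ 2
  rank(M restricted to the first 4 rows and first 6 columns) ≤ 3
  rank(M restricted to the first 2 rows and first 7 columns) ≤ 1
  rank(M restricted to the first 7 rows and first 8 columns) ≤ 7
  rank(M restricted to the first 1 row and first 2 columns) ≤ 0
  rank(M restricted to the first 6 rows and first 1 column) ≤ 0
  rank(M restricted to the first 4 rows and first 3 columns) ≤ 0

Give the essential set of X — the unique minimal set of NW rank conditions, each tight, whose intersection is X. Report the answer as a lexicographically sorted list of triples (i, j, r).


Propagating the 18 rank bounds to every northwest block:

  row 1: 0 | 0 | 0 | 0 | 1 | 1 | 1 | 1
  row 2: 0 | 0 | 0 | 0 | 1 | 1 | 1 | 2
  row 3: 0 | 0 | 0 | 0 | 1 | 2 | 2 | 3
  row 4: 0 | 0 | 0 | 1 | 2 | 3 | 3 | 4
  row 5: 0 | 1 | 1 | 2 | 3 | 4 | 4 | 5
  row 6: 0 | 1 | 2 | 3 | 4 | 5 | 5 | 6
  row 7: 1 | 2 | 3 | 4 | 5 | 6 | 6 | 7
  row 8: 1 | 2 | 3 | 4 | 5 | 6 | 7 | 8

second differences of R give the permutation w = (5, 8, 6, 4, 2, 3, 1, 7).

Rothe diagram D(w) (19 cells), 4 SE-corners (essential conditions):

[(2, 7, 1), (3, 4, 0), (4, 3, 0), (6, 1, 0)]


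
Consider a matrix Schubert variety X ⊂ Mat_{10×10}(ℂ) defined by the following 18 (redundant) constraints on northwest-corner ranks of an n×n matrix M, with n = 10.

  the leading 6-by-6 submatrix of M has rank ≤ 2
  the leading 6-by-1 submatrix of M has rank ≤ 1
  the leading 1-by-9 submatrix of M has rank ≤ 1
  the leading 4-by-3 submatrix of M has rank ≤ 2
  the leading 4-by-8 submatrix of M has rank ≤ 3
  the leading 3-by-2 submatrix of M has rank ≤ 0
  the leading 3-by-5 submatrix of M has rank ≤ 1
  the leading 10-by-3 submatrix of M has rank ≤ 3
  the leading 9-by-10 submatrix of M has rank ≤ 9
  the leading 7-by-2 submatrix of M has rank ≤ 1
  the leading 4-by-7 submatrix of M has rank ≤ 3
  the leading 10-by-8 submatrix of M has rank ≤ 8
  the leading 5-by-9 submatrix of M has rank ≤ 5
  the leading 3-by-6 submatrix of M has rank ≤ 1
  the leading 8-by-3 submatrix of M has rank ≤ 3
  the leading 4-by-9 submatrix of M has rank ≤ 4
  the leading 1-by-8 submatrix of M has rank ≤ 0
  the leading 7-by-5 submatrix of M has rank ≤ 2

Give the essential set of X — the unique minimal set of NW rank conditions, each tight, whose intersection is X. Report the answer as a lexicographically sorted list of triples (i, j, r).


Reconstructing r_w from the 18 given conditions:

  R[1]: 0 | 0 | 0 | 0 | 0 | 0 | 0 | 0 | 1 | 1
  R[2]: 0 | 0 | 1 | 1 | 1 | 1 | 1 | 1 | 2 | 2
  R[3]: 0 | 0 | 1 | 1 | 1 | 1 | 2 | 2 | 3 | 3
  R[4]: 1 | 1 | 2 | 2 | 2 | 2 | 3 | 3 | 4 | 4
  R[5]: 1 | 1 | 2 | 2 | 2 | 2 | 3 | 4 | 5 | 5
  R[6]: 1 | 1 | 2 | 2 | 2 | 2 | 3 | 4 | 5 | 6
  R[7]: 1 | 1 | 2 | 2 | 2 | 3 | 4 | 5 | 6 | 7
  R[8]: 1 | 2 | 3 | 3 | 3 | 4 | 5 | 6 | 7 | 8
  R[9]: 1 | 2 | 3 | 4 | 4 | 5 | 6 | 7 | 8 | 9
  R[10]: 1 | 2 | 3 | 4 | 5 | 6 | 7 | 8 | 9 | 10

the unique w with this rank table is (9, 3, 7, 1, 8, 10, 6, 2, 4, 5).

D(w) has 26 cells with 6 SE-corners; essential set:

[(1, 8, 0), (3, 2, 0), (3, 6, 1), (6, 6, 2), (7, 2, 1), (7, 5, 2)]


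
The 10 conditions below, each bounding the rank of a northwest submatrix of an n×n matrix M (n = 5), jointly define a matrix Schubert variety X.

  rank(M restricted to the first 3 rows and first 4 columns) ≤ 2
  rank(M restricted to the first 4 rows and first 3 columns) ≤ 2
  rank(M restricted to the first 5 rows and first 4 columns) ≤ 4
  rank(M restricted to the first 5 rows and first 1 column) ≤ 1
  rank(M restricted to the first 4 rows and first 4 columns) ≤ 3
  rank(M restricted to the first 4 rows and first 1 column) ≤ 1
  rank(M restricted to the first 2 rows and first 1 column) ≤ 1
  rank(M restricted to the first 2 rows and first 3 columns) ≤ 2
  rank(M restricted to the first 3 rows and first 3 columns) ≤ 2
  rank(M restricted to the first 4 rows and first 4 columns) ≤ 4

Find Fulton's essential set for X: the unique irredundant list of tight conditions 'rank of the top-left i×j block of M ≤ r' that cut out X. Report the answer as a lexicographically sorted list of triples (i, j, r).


Rank table r_w(5×5) implied by the 10 constraints:

  row 1: 1 1 1 1 1
  row 2: 1 2 2 2 2
  row 3: 1 2 2 2 3
  row 4: 1 2 2 3 4
  row 5: 1 2 3 4 5

so w = (1, 2, 5, 4, 3).

|D(w)|=3, |Ess(w)|=2:

[(3, 4, 2), (4, 3, 2)]


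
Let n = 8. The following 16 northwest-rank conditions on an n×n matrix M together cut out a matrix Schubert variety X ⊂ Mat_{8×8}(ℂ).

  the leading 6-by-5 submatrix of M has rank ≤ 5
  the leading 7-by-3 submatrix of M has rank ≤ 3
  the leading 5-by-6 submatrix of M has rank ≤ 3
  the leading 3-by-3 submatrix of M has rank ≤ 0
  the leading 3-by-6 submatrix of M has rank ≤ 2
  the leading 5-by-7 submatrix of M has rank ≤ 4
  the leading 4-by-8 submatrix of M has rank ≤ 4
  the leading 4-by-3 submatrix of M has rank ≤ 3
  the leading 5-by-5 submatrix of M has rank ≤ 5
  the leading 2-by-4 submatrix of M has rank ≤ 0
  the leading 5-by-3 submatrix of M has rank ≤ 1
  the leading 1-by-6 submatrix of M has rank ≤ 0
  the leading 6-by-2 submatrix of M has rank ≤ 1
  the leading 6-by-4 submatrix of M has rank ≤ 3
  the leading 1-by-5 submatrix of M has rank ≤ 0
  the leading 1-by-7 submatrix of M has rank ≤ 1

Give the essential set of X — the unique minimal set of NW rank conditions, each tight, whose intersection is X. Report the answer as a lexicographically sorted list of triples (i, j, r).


Recovering R(i,j) via the rank-extension bound from the 16 conditions:

  R[1]: 0, 0, 0, 0, 0, 0, 1, 1
  R[2]: 0, 0, 0, 0, 1, 1, 2, 2
  R[3]: 0, 0, 0, 1, 2, 2, 3, 3
  R[4]: 1, 1, 1, 2, 3, 3, 4, 4
  R[5]: 1, 1, 1, 2, 3, 3, 4, 5
  R[6]: 1, 1, 2, 3, 4, 4, 5, 6
  R[7]: 1, 2, 3, 4, 5, 5, 6, 7
  R[8]: 1, 2, 3, 4, 5, 6, 7, 8

giving w = (7, 5, 4, 1, 8, 3, 2, 6) via Δ²R.

6 SE-corners of the 17-cell Rothe diagram give Ess(w):

[(1, 6, 0), (2, 4, 0), (3, 3, 0), (5, 3, 1), (5, 6, 3), (6, 2, 1)]


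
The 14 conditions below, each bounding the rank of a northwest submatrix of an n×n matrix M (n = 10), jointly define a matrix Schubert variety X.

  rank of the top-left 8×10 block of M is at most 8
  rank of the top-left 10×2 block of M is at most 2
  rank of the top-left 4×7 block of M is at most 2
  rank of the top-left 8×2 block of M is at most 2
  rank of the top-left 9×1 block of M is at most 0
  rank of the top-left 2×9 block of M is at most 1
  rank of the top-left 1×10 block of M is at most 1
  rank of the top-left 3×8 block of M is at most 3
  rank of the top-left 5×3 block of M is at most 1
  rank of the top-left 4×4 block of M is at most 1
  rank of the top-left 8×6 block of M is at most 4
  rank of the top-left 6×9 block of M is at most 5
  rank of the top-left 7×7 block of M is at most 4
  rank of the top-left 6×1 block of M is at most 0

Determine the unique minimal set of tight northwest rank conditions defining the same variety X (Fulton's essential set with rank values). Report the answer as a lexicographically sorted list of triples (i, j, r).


Reconstructing r_w from the 14 given conditions:

  i=1: 0 1 1 1 1 1 1 1 1 1
  i=2: 0 1 1 1 1 1 1 1 1 2
  i=3: 0 1 1 1 2 2 2 2 2 3
  i=4: 0 1 1 1 2 2 2 3 3 4
  i=5: 0 1 1 2 3 3 3 4 4 5
  i=6: 0 1 2 3 4 4 4 5 5 6
  i=7: 0 1 2 3 4 4 4 5 6 7
  i=8: 0 1 2 3 4 4 5 6 7 8
  i=9: 0 1 2 3 4 5 6 7 8 9
  i=10: 1 2 3 4 5 6 7 8 9 10

so w = (2, 10, 5, 8, 4, 3, 9, 7, 6, 1).

Rothe diagram D(w) (26 cells), 7 SE-corners (essential conditions):

[(2, 9, 1), (4, 4, 1), (4, 7, 2), (5, 3, 1), (7, 7, 4), (8, 6, 4), (9, 1, 0)]


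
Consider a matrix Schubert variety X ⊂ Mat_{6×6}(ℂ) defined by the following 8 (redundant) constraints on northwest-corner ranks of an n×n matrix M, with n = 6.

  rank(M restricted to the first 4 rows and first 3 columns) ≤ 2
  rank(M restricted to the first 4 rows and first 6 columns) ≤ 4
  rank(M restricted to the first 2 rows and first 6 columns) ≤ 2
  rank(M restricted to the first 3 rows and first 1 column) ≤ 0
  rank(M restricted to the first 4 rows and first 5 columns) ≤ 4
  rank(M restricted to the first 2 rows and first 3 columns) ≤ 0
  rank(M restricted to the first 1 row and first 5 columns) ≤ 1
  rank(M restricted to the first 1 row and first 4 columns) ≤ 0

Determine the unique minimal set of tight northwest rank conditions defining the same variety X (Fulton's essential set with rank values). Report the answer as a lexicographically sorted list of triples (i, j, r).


Recovering R(i,j) via the rank-extension bound from the 8 conditions:

  0 | 0 | 0 | 0 | 1 | 1
  0 | 0 | 0 | 1 | 2 | 2
  0 | 1 | 1 | 2 | 3 | 3
  1 | 2 | 2 | 3 | 4 | 4
  1 | 2 | 3 | 4 | 5 | 5
  1 | 2 | 3 | 4 | 5 | 6

second differences of R give the permutation w = (5, 4, 2, 1, 3, 6).

Rothe diagram D(w) (8 cells), 3 SE-corners (essential conditions):

[(1, 4, 0), (2, 3, 0), (3, 1, 0)]


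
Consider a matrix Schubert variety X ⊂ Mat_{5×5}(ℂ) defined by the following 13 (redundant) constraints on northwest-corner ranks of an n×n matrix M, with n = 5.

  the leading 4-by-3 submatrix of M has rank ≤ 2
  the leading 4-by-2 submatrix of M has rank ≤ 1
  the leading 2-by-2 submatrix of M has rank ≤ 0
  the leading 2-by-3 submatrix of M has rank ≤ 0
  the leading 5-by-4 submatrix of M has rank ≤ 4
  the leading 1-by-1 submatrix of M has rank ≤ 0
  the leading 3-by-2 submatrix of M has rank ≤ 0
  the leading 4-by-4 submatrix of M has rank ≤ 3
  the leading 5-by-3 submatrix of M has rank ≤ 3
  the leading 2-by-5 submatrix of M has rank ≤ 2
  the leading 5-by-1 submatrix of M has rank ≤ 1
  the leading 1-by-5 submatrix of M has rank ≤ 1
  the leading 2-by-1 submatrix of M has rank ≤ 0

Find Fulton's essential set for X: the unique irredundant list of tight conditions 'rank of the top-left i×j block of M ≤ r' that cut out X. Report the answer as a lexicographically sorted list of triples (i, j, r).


Reconstructing r_w from the 13 given conditions:

  0 0 0 1 1
  0 0 0 1 2
  0 0 1 2 3
  1 1 2 3 4
  1 2 3 4 5

so w = (4, 5, 3, 1, 2).

Rothe diagram D(w) (8 cells), 2 SE-corners (essential conditions):

[(2, 3, 0), (3, 2, 0)]


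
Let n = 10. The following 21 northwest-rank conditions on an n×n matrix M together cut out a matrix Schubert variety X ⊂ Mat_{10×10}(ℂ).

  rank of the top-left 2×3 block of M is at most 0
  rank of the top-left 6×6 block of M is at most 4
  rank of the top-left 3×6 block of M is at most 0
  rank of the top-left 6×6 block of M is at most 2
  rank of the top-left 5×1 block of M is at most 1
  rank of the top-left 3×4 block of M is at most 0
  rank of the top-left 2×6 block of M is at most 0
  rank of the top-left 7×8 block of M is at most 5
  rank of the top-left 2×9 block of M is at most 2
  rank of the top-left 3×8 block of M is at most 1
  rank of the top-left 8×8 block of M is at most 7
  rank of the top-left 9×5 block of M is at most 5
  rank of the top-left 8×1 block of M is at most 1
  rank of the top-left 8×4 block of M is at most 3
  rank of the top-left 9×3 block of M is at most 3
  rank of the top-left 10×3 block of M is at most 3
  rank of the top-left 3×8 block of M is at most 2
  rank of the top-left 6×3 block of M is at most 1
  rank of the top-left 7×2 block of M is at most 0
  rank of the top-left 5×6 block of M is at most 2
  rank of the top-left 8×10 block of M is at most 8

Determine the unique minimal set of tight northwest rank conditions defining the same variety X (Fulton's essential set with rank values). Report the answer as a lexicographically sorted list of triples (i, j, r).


Recovering R(i,j) via the rank-extension bound from the 21 conditions:

  row 1: 0 0 0 0 0 0 1 1 1 1
  row 2: 0 0 0 0 0 0 1 1 2 2
  row 3: 0 0 0 0 0 0 1 1 2 3
  row 4: 0 0 1 1 1 1 2 2 3 4
  row 5: 0 0 1 2 2 2 3 3 4 5
  row 6: 0 0 1 2 2 2 3 4 5 6
  row 7: 0 0 1 2 3 3 4 5 6 7
  row 8: 1 1 2 3 4 4 5 6 7 8
  row 9: 1 2 3 4 5 5 6 7 8 9
  row 10: 1 2 3 4 5 6 7 8 9 10

so w = (7, 9, 10, 3, 4, 8, 5, 1, 2, 6).

ℓ(w)=30; the 4 essential cells (i,j,r):

[(3, 6, 0), (3, 8, 1), (6, 6, 2), (7, 2, 0)]


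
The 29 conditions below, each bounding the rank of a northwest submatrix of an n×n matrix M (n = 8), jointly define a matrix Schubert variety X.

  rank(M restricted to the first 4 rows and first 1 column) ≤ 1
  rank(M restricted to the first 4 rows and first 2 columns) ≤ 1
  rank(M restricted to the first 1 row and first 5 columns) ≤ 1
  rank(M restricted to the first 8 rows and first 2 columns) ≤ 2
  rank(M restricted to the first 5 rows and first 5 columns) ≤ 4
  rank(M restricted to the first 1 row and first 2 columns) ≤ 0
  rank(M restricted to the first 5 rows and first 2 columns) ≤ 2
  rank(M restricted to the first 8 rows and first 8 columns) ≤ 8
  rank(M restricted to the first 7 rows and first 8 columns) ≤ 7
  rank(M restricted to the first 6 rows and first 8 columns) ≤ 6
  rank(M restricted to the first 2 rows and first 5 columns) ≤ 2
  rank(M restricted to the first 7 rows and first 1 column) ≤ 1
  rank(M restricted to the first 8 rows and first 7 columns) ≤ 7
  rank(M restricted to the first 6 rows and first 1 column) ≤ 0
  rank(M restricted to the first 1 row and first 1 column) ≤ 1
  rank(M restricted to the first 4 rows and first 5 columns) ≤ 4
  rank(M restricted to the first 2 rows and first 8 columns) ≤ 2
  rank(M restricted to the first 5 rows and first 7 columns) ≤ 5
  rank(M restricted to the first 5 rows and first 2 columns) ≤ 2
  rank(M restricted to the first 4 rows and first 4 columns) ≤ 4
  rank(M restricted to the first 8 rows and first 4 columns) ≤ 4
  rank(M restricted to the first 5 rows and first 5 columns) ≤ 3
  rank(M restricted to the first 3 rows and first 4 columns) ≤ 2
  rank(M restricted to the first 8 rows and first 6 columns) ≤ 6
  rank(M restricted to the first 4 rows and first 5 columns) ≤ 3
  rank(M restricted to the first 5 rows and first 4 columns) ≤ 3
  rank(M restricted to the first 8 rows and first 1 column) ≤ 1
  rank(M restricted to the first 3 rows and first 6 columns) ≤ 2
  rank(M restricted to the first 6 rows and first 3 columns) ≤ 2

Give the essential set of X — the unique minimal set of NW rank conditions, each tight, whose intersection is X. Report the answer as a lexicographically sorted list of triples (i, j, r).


Computing R[i][j] = min implied NW-rank bound (n=8, 29 conditions):

  R[1]: 0 0 1 1 1 1 1 1
  R[2]: 0 1 2 2 2 2 2 2
  R[3]: 0 1 2 2 2 2 3 3
  R[4]: 0 1 2 3 3 3 4 4
  R[5]: 0 1 2 3 3 4 5 5
  R[6]: 0 1 2 3 4 5 6 6
  R[7]: 1 2 3 4 5 6 7 7
  R[8]: 1 2 3 4 5 6 7 8

the unique w with this rank table is (3, 2, 7, 4, 6, 5, 1, 8).

Rothe diagram D(w) (11 cells), 4 SE-corners (essential conditions):

[(1, 2, 0), (3, 6, 2), (5, 5, 3), (6, 1, 0)]


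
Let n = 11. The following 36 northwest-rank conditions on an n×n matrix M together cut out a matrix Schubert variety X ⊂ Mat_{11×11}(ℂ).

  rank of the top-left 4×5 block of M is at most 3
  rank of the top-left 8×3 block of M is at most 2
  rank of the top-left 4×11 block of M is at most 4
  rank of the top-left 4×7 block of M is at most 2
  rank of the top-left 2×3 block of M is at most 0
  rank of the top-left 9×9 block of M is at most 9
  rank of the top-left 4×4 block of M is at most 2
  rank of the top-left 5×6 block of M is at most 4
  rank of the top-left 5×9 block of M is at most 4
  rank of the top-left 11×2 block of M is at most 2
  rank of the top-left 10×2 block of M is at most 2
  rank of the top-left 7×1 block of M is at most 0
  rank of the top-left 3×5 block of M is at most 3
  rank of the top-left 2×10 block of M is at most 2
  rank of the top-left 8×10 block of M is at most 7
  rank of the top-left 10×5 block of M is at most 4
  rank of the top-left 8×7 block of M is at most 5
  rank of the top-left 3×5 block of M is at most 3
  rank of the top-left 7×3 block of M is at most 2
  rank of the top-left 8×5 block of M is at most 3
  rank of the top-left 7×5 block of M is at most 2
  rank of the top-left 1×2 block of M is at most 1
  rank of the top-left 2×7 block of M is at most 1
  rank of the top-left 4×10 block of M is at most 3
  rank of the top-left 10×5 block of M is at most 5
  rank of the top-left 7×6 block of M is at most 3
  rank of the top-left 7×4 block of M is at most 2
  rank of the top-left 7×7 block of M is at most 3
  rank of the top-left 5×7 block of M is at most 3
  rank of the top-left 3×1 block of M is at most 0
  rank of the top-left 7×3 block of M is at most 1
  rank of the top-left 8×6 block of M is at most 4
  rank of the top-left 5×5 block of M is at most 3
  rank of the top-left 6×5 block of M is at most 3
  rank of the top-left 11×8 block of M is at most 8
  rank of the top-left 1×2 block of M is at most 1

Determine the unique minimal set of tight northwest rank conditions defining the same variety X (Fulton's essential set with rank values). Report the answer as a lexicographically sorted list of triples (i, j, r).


The tightest implied rank at each (i,j), from the 36 conditions:

  i=1: 0 | 0 | 0 | 1 | 1 | 1 | 1 | 1 | 1 | 1 | 1
  i=2: 0 | 0 | 0 | 1 | 1 | 1 | 1 | 2 | 2 | 2 | 2
  i=3: 0 | 1 | 1 | 2 | 2 | 2 | 2 | 3 | 3 | 3 | 3
  i=4: 0 | 1 | 1 | 2 | 2 | 2 | 2 | 3 | 3 | 3 | 4
  i=5: 0 | 1 | 1 | 2 | 2 | 3 | 3 | 4 | 4 | 4 | 5
  i=6: 0 | 1 | 1 | 2 | 2 | 3 | 3 | 4 | 5 | 5 | 6
  i=7: 0 | 1 | 1 | 2 | 2 | 3 | 3 | 4 | 5 | 6 | 7
  i=8: 1 | 2 | 2 | 3 | 3 | 4 | 4 | 5 | 6 | 7 | 8
  i=9: 1 | 2 | 3 | 4 | 4 | 5 | 5 | 6 | 7 | 8 | 9
  i=10: 1 | 2 | 3 | 4 | 4 | 5 | 6 | 7 | 8 | 9 | 10
  i=11: 1 | 2 | 3 | 4 | 5 | 6 | 7 | 8 | 9 | 10 | 11

second differences of R give the permutation w = (4, 8, 2, 11, 6, 9, 10, 1, 3, 7, 5).

Rothe diagram D(w) (29 cells), 9 SE-corners (essential conditions):

[(2, 3, 0), (2, 7, 1), (4, 7, 2), (4, 10, 3), (7, 1, 0), (7, 3, 1), (7, 5, 2), (7, 7, 3), (10, 5, 4)]


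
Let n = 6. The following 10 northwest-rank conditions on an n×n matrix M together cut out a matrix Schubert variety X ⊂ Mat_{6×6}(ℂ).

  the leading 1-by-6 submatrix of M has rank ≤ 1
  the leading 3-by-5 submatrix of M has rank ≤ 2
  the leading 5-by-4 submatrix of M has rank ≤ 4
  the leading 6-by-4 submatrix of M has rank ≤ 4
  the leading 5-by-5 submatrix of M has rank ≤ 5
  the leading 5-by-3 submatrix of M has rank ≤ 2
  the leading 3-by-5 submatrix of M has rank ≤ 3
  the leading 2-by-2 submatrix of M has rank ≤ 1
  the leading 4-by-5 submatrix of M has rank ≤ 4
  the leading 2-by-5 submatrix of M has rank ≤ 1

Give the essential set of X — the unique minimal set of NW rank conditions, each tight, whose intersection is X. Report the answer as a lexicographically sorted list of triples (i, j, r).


Propagating the 10 rank bounds to every northwest block:

  row 1: 1  1  1  1  1  1
  row 2: 1  1  1  1  1  2
  row 3: 1  2  2  2  2  3
  row 4: 1  2  2  3  3  4
  row 5: 1  2  2  3  4  5
  row 6: 1  2  3  4  5  6

second differences of R give the permutation w = (1, 6, 2, 4, 5, 3).

ℓ(w)=6; the 2 essential cells (i,j,r):

[(2, 5, 1), (5, 3, 2)]


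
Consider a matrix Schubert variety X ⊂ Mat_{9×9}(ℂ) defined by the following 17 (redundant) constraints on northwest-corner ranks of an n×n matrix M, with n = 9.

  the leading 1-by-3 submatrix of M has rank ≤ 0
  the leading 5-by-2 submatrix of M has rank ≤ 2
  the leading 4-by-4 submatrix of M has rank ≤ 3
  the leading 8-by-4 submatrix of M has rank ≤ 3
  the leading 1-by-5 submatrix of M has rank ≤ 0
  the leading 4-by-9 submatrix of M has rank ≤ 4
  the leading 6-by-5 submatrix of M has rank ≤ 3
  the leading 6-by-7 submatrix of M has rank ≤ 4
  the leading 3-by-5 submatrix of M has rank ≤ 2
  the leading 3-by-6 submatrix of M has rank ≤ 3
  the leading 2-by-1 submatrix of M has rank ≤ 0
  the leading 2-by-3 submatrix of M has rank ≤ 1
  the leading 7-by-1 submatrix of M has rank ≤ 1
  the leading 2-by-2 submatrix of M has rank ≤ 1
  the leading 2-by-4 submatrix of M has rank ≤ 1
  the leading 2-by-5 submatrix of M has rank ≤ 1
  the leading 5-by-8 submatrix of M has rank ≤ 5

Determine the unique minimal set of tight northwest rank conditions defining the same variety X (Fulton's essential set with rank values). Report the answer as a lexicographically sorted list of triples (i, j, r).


Propagating the 17 rank bounds to every northwest block:

  0 | 0 | 0 | 0 | 0 | 1 | 1 | 1 | 1
  0 | 1 | 1 | 1 | 1 | 2 | 2 | 2 | 2
  1 | 2 | 2 | 2 | 2 | 3 | 3 | 3 | 3
  1 | 2 | 3 | 3 | 3 | 4 | 4 | 4 | 4
  1 | 2 | 3 | 3 | 3 | 4 | 4 | 5 | 5
  1 | 2 | 3 | 3 | 3 | 4 | 4 | 5 | 6
  1 | 2 | 3 | 3 | 4 | 5 | 5 | 6 | 7
  1 | 2 | 3 | 3 | 4 | 5 | 6 | 7 | 8
  1 | 2 | 3 | 4 | 5 | 6 | 7 | 8 | 9

second differences of R give the permutation w = (6, 2, 1, 3, 8, 9, 5, 7, 4).

Rothe diagram D(w) (14 cells), 5 SE-corners (essential conditions):

[(1, 5, 0), (2, 1, 0), (6, 5, 3), (6, 7, 4), (8, 4, 3)]
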